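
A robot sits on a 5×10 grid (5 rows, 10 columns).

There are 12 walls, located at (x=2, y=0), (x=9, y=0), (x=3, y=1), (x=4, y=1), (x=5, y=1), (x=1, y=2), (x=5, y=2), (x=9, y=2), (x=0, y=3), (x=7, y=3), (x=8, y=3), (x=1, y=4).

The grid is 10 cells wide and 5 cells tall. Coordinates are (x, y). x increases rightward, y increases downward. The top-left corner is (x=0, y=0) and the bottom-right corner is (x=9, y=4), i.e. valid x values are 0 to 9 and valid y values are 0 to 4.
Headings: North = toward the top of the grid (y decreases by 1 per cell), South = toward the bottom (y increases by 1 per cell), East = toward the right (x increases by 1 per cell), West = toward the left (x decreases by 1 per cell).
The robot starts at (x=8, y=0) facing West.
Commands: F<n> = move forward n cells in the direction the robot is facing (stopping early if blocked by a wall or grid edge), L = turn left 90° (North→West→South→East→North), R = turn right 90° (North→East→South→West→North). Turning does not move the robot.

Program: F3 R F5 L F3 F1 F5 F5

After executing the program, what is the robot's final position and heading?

Answer: Final position: (x=3, y=0), facing West

Derivation:
Start: (x=8, y=0), facing West
  F3: move forward 3, now at (x=5, y=0)
  R: turn right, now facing North
  F5: move forward 0/5 (blocked), now at (x=5, y=0)
  L: turn left, now facing West
  F3: move forward 2/3 (blocked), now at (x=3, y=0)
  F1: move forward 0/1 (blocked), now at (x=3, y=0)
  F5: move forward 0/5 (blocked), now at (x=3, y=0)
  F5: move forward 0/5 (blocked), now at (x=3, y=0)
Final: (x=3, y=0), facing West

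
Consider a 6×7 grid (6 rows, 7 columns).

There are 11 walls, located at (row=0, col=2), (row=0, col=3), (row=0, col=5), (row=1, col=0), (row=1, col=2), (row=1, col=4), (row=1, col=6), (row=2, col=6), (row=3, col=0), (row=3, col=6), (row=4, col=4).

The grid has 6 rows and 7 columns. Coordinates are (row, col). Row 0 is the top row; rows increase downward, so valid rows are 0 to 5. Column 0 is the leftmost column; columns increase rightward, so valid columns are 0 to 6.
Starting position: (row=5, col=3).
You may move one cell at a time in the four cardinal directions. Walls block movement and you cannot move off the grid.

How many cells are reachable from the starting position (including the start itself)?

Answer: Reachable cells: 29

Derivation:
BFS flood-fill from (row=5, col=3):
  Distance 0: (row=5, col=3)
  Distance 1: (row=4, col=3), (row=5, col=2), (row=5, col=4)
  Distance 2: (row=3, col=3), (row=4, col=2), (row=5, col=1), (row=5, col=5)
  Distance 3: (row=2, col=3), (row=3, col=2), (row=3, col=4), (row=4, col=1), (row=4, col=5), (row=5, col=0), (row=5, col=6)
  Distance 4: (row=1, col=3), (row=2, col=2), (row=2, col=4), (row=3, col=1), (row=3, col=5), (row=4, col=0), (row=4, col=6)
  Distance 5: (row=2, col=1), (row=2, col=5)
  Distance 6: (row=1, col=1), (row=1, col=5), (row=2, col=0)
  Distance 7: (row=0, col=1)
  Distance 8: (row=0, col=0)
Total reachable: 29 (grid has 31 open cells total)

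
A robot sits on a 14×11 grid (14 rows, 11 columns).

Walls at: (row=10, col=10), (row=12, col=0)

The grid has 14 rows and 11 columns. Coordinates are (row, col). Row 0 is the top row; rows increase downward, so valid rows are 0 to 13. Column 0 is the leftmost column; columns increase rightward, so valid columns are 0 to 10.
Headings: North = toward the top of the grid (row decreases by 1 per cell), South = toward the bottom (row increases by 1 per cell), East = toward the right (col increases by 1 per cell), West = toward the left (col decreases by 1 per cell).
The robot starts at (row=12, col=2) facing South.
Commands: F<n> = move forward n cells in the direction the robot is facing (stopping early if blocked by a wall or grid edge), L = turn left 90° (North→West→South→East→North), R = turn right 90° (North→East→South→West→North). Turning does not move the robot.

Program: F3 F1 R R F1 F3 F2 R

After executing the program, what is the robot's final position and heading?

Answer: Final position: (row=7, col=2), facing East

Derivation:
Start: (row=12, col=2), facing South
  F3: move forward 1/3 (blocked), now at (row=13, col=2)
  F1: move forward 0/1 (blocked), now at (row=13, col=2)
  R: turn right, now facing West
  R: turn right, now facing North
  F1: move forward 1, now at (row=12, col=2)
  F3: move forward 3, now at (row=9, col=2)
  F2: move forward 2, now at (row=7, col=2)
  R: turn right, now facing East
Final: (row=7, col=2), facing East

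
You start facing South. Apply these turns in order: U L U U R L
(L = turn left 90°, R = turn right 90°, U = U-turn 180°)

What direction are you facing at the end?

Start: South
  U (U-turn (180°)) -> North
  L (left (90° counter-clockwise)) -> West
  U (U-turn (180°)) -> East
  U (U-turn (180°)) -> West
  R (right (90° clockwise)) -> North
  L (left (90° counter-clockwise)) -> West
Final: West

Answer: Final heading: West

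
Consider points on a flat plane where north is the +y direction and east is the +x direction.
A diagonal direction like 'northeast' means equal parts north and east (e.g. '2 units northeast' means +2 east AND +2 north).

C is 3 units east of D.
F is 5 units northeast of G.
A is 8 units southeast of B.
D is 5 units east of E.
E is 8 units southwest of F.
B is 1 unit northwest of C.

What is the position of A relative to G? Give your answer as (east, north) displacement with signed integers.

Place G at the origin (east=0, north=0).
  F is 5 units northeast of G: delta (east=+5, north=+5); F at (east=5, north=5).
  E is 8 units southwest of F: delta (east=-8, north=-8); E at (east=-3, north=-3).
  D is 5 units east of E: delta (east=+5, north=+0); D at (east=2, north=-3).
  C is 3 units east of D: delta (east=+3, north=+0); C at (east=5, north=-3).
  B is 1 unit northwest of C: delta (east=-1, north=+1); B at (east=4, north=-2).
  A is 8 units southeast of B: delta (east=+8, north=-8); A at (east=12, north=-10).
Therefore A relative to G: (east=12, north=-10).

Answer: A is at (east=12, north=-10) relative to G.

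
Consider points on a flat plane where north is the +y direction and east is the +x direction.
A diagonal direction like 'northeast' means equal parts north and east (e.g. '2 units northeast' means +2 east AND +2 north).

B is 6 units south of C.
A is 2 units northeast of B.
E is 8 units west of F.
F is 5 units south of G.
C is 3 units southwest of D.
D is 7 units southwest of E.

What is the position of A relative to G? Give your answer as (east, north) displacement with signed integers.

Place G at the origin (east=0, north=0).
  F is 5 units south of G: delta (east=+0, north=-5); F at (east=0, north=-5).
  E is 8 units west of F: delta (east=-8, north=+0); E at (east=-8, north=-5).
  D is 7 units southwest of E: delta (east=-7, north=-7); D at (east=-15, north=-12).
  C is 3 units southwest of D: delta (east=-3, north=-3); C at (east=-18, north=-15).
  B is 6 units south of C: delta (east=+0, north=-6); B at (east=-18, north=-21).
  A is 2 units northeast of B: delta (east=+2, north=+2); A at (east=-16, north=-19).
Therefore A relative to G: (east=-16, north=-19).

Answer: A is at (east=-16, north=-19) relative to G.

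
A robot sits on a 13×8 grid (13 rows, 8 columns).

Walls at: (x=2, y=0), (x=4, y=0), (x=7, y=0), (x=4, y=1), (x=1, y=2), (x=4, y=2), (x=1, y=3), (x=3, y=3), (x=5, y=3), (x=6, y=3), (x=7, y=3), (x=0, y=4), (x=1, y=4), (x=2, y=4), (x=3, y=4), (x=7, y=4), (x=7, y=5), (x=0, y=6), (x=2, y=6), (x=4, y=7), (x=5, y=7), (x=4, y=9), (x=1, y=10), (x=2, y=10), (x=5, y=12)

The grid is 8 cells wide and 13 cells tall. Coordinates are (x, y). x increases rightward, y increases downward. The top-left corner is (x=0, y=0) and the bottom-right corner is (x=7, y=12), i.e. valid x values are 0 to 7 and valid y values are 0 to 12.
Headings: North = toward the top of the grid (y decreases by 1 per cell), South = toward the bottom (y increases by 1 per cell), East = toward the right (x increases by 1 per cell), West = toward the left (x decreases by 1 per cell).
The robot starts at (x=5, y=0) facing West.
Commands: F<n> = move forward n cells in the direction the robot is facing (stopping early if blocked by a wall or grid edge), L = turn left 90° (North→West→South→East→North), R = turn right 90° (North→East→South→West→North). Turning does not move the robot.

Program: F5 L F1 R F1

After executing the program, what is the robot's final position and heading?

Start: (x=5, y=0), facing West
  F5: move forward 0/5 (blocked), now at (x=5, y=0)
  L: turn left, now facing South
  F1: move forward 1, now at (x=5, y=1)
  R: turn right, now facing West
  F1: move forward 0/1 (blocked), now at (x=5, y=1)
Final: (x=5, y=1), facing West

Answer: Final position: (x=5, y=1), facing West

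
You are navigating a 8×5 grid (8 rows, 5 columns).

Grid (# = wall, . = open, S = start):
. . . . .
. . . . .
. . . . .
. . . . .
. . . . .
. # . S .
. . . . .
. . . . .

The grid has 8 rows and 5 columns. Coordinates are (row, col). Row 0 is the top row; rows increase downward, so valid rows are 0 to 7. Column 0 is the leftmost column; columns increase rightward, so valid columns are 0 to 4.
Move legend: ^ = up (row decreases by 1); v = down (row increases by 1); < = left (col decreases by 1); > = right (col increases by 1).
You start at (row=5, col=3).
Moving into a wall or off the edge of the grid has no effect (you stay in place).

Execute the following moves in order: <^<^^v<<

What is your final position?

Start: (row=5, col=3)
  < (left): (row=5, col=3) -> (row=5, col=2)
  ^ (up): (row=5, col=2) -> (row=4, col=2)
  < (left): (row=4, col=2) -> (row=4, col=1)
  ^ (up): (row=4, col=1) -> (row=3, col=1)
  ^ (up): (row=3, col=1) -> (row=2, col=1)
  v (down): (row=2, col=1) -> (row=3, col=1)
  < (left): (row=3, col=1) -> (row=3, col=0)
  < (left): blocked, stay at (row=3, col=0)
Final: (row=3, col=0)

Answer: Final position: (row=3, col=0)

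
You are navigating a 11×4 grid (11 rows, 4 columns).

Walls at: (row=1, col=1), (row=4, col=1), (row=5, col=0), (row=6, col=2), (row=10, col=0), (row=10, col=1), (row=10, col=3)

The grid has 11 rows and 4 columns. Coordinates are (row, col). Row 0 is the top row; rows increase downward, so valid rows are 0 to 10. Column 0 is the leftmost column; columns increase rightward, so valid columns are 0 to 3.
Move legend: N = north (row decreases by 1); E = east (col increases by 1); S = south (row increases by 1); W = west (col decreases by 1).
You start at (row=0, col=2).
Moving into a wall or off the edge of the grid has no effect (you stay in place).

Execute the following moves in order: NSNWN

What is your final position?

Answer: Final position: (row=0, col=1)

Derivation:
Start: (row=0, col=2)
  N (north): blocked, stay at (row=0, col=2)
  S (south): (row=0, col=2) -> (row=1, col=2)
  N (north): (row=1, col=2) -> (row=0, col=2)
  W (west): (row=0, col=2) -> (row=0, col=1)
  N (north): blocked, stay at (row=0, col=1)
Final: (row=0, col=1)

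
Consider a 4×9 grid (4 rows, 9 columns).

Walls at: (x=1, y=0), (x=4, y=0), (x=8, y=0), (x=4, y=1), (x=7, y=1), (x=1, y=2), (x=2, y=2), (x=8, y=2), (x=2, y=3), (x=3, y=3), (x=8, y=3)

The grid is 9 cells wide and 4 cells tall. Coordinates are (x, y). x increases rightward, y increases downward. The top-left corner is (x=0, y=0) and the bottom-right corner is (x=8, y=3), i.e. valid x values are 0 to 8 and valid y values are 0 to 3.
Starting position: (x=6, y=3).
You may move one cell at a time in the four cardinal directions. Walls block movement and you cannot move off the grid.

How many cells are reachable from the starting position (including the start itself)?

Answer: Reachable cells: 24

Derivation:
BFS flood-fill from (x=6, y=3):
  Distance 0: (x=6, y=3)
  Distance 1: (x=6, y=2), (x=5, y=3), (x=7, y=3)
  Distance 2: (x=6, y=1), (x=5, y=2), (x=7, y=2), (x=4, y=3)
  Distance 3: (x=6, y=0), (x=5, y=1), (x=4, y=2)
  Distance 4: (x=5, y=0), (x=7, y=0), (x=3, y=2)
  Distance 5: (x=3, y=1)
  Distance 6: (x=3, y=0), (x=2, y=1)
  Distance 7: (x=2, y=0), (x=1, y=1)
  Distance 8: (x=0, y=1)
  Distance 9: (x=0, y=0), (x=0, y=2)
  Distance 10: (x=0, y=3)
  Distance 11: (x=1, y=3)
Total reachable: 24 (grid has 25 open cells total)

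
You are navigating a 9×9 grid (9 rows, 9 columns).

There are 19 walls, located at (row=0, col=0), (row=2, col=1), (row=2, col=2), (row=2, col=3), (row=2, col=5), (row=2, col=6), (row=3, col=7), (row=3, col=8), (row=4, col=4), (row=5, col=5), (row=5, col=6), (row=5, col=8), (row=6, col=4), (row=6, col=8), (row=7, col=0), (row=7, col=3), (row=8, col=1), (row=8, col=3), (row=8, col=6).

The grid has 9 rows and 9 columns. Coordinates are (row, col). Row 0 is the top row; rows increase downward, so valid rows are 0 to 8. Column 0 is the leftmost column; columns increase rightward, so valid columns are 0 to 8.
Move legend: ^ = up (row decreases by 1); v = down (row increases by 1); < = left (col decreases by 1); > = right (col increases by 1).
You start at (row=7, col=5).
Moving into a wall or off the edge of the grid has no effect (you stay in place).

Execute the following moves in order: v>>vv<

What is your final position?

Start: (row=7, col=5)
  v (down): (row=7, col=5) -> (row=8, col=5)
  > (right): blocked, stay at (row=8, col=5)
  > (right): blocked, stay at (row=8, col=5)
  v (down): blocked, stay at (row=8, col=5)
  v (down): blocked, stay at (row=8, col=5)
  < (left): (row=8, col=5) -> (row=8, col=4)
Final: (row=8, col=4)

Answer: Final position: (row=8, col=4)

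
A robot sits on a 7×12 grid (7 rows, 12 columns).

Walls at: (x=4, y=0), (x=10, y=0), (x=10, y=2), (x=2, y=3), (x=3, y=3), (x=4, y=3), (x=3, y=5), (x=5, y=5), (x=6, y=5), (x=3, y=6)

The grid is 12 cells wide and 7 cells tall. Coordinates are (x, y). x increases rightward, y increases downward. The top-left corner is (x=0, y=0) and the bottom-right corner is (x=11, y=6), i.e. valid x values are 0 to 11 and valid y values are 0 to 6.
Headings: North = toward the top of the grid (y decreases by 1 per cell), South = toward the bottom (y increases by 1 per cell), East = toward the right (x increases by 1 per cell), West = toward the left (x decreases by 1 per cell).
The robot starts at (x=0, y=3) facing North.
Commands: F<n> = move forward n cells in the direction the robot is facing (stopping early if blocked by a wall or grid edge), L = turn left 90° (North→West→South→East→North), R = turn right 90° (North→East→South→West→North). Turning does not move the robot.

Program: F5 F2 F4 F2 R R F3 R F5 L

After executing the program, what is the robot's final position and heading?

Start: (x=0, y=3), facing North
  F5: move forward 3/5 (blocked), now at (x=0, y=0)
  F2: move forward 0/2 (blocked), now at (x=0, y=0)
  F4: move forward 0/4 (blocked), now at (x=0, y=0)
  F2: move forward 0/2 (blocked), now at (x=0, y=0)
  R: turn right, now facing East
  R: turn right, now facing South
  F3: move forward 3, now at (x=0, y=3)
  R: turn right, now facing West
  F5: move forward 0/5 (blocked), now at (x=0, y=3)
  L: turn left, now facing South
Final: (x=0, y=3), facing South

Answer: Final position: (x=0, y=3), facing South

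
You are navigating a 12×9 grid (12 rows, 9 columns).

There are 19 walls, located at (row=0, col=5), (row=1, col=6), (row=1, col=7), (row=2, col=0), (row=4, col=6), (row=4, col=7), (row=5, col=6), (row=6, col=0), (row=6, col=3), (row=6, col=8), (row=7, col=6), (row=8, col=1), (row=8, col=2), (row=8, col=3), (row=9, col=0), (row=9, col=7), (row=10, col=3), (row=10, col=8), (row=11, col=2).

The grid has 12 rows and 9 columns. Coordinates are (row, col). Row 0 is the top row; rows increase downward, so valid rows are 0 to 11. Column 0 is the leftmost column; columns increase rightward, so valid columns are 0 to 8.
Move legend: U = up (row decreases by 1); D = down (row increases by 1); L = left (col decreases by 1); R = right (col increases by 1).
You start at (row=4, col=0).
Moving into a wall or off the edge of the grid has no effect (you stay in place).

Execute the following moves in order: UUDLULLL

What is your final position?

Answer: Final position: (row=3, col=0)

Derivation:
Start: (row=4, col=0)
  U (up): (row=4, col=0) -> (row=3, col=0)
  U (up): blocked, stay at (row=3, col=0)
  D (down): (row=3, col=0) -> (row=4, col=0)
  L (left): blocked, stay at (row=4, col=0)
  U (up): (row=4, col=0) -> (row=3, col=0)
  [×3]L (left): blocked, stay at (row=3, col=0)
Final: (row=3, col=0)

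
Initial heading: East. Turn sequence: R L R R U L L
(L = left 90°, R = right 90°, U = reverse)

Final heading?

Start: East
  R (right (90° clockwise)) -> South
  L (left (90° counter-clockwise)) -> East
  R (right (90° clockwise)) -> South
  R (right (90° clockwise)) -> West
  U (U-turn (180°)) -> East
  L (left (90° counter-clockwise)) -> North
  L (left (90° counter-clockwise)) -> West
Final: West

Answer: Final heading: West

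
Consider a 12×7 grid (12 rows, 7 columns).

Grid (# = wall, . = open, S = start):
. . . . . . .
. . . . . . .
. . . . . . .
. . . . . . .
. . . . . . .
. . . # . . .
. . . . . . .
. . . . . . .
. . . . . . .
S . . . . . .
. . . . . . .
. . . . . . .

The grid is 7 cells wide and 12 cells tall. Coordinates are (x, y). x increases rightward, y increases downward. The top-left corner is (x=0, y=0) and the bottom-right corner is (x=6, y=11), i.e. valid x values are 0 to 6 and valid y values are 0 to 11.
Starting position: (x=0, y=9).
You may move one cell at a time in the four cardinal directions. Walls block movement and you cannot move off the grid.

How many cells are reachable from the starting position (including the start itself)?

Answer: Reachable cells: 83

Derivation:
BFS flood-fill from (x=0, y=9):
  Distance 0: (x=0, y=9)
  Distance 1: (x=0, y=8), (x=1, y=9), (x=0, y=10)
  Distance 2: (x=0, y=7), (x=1, y=8), (x=2, y=9), (x=1, y=10), (x=0, y=11)
  Distance 3: (x=0, y=6), (x=1, y=7), (x=2, y=8), (x=3, y=9), (x=2, y=10), (x=1, y=11)
  Distance 4: (x=0, y=5), (x=1, y=6), (x=2, y=7), (x=3, y=8), (x=4, y=9), (x=3, y=10), (x=2, y=11)
  Distance 5: (x=0, y=4), (x=1, y=5), (x=2, y=6), (x=3, y=7), (x=4, y=8), (x=5, y=9), (x=4, y=10), (x=3, y=11)
  Distance 6: (x=0, y=3), (x=1, y=4), (x=2, y=5), (x=3, y=6), (x=4, y=7), (x=5, y=8), (x=6, y=9), (x=5, y=10), (x=4, y=11)
  Distance 7: (x=0, y=2), (x=1, y=3), (x=2, y=4), (x=4, y=6), (x=5, y=7), (x=6, y=8), (x=6, y=10), (x=5, y=11)
  Distance 8: (x=0, y=1), (x=1, y=2), (x=2, y=3), (x=3, y=4), (x=4, y=5), (x=5, y=6), (x=6, y=7), (x=6, y=11)
  Distance 9: (x=0, y=0), (x=1, y=1), (x=2, y=2), (x=3, y=3), (x=4, y=4), (x=5, y=5), (x=6, y=6)
  Distance 10: (x=1, y=0), (x=2, y=1), (x=3, y=2), (x=4, y=3), (x=5, y=4), (x=6, y=5)
  Distance 11: (x=2, y=0), (x=3, y=1), (x=4, y=2), (x=5, y=3), (x=6, y=4)
  Distance 12: (x=3, y=0), (x=4, y=1), (x=5, y=2), (x=6, y=3)
  Distance 13: (x=4, y=0), (x=5, y=1), (x=6, y=2)
  Distance 14: (x=5, y=0), (x=6, y=1)
  Distance 15: (x=6, y=0)
Total reachable: 83 (grid has 83 open cells total)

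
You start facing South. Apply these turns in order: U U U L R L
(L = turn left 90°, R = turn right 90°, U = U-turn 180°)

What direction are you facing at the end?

Answer: Final heading: West

Derivation:
Start: South
  U (U-turn (180°)) -> North
  U (U-turn (180°)) -> South
  U (U-turn (180°)) -> North
  L (left (90° counter-clockwise)) -> West
  R (right (90° clockwise)) -> North
  L (left (90° counter-clockwise)) -> West
Final: West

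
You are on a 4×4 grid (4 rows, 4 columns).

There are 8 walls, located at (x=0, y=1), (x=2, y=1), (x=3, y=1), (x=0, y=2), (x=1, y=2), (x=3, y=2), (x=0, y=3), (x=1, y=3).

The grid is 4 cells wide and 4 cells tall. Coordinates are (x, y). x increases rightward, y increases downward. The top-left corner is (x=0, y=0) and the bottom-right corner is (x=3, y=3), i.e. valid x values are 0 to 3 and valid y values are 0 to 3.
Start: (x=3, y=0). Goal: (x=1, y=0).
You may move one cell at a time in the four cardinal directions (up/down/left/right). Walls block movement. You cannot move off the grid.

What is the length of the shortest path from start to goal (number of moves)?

BFS from (x=3, y=0) until reaching (x=1, y=0):
  Distance 0: (x=3, y=0)
  Distance 1: (x=2, y=0)
  Distance 2: (x=1, y=0)  <- goal reached here
One shortest path (2 moves): (x=3, y=0) -> (x=2, y=0) -> (x=1, y=0)

Answer: Shortest path length: 2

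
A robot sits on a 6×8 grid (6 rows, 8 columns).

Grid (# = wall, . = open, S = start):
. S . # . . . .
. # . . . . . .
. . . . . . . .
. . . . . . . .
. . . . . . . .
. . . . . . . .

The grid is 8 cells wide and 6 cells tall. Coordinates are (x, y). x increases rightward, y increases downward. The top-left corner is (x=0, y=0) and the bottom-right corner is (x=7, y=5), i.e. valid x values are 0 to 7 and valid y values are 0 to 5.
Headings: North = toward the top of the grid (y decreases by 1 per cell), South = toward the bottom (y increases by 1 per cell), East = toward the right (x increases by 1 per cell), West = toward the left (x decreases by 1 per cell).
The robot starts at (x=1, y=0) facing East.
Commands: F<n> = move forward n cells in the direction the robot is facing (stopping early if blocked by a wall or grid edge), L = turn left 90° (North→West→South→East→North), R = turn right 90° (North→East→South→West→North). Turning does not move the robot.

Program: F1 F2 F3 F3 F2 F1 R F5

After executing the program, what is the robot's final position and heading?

Answer: Final position: (x=2, y=5), facing South

Derivation:
Start: (x=1, y=0), facing East
  F1: move forward 1, now at (x=2, y=0)
  F2: move forward 0/2 (blocked), now at (x=2, y=0)
  F3: move forward 0/3 (blocked), now at (x=2, y=0)
  F3: move forward 0/3 (blocked), now at (x=2, y=0)
  F2: move forward 0/2 (blocked), now at (x=2, y=0)
  F1: move forward 0/1 (blocked), now at (x=2, y=0)
  R: turn right, now facing South
  F5: move forward 5, now at (x=2, y=5)
Final: (x=2, y=5), facing South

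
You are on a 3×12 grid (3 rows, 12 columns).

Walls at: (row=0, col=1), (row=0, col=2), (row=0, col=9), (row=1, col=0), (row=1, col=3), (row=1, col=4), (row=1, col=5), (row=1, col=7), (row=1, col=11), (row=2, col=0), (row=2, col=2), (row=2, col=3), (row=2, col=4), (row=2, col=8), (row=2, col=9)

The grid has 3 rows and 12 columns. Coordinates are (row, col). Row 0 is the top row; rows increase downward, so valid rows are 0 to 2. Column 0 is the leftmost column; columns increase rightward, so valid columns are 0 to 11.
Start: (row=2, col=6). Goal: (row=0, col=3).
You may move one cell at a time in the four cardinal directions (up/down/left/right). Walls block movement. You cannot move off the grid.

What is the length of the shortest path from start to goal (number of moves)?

Answer: Shortest path length: 5

Derivation:
BFS from (row=2, col=6) until reaching (row=0, col=3):
  Distance 0: (row=2, col=6)
  Distance 1: (row=1, col=6), (row=2, col=5), (row=2, col=7)
  Distance 2: (row=0, col=6)
  Distance 3: (row=0, col=5), (row=0, col=7)
  Distance 4: (row=0, col=4), (row=0, col=8)
  Distance 5: (row=0, col=3), (row=1, col=8)  <- goal reached here
One shortest path (5 moves): (row=2, col=6) -> (row=1, col=6) -> (row=0, col=6) -> (row=0, col=5) -> (row=0, col=4) -> (row=0, col=3)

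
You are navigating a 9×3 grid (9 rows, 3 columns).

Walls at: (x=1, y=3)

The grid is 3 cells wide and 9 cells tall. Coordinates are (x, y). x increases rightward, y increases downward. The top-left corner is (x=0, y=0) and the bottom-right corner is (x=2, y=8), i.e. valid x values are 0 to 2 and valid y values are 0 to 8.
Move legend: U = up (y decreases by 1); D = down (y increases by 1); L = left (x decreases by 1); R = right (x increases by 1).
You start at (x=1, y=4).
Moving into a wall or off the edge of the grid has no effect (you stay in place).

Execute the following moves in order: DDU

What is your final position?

Start: (x=1, y=4)
  D (down): (x=1, y=4) -> (x=1, y=5)
  D (down): (x=1, y=5) -> (x=1, y=6)
  U (up): (x=1, y=6) -> (x=1, y=5)
Final: (x=1, y=5)

Answer: Final position: (x=1, y=5)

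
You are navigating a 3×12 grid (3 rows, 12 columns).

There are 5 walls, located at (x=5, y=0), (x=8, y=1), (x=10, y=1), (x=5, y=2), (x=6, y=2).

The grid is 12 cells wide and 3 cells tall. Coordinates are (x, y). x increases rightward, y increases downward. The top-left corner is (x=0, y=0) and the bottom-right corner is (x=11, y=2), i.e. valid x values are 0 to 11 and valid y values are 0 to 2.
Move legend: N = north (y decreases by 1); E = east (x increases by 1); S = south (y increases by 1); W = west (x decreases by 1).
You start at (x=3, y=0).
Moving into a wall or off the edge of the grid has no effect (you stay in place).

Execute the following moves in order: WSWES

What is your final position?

Start: (x=3, y=0)
  W (west): (x=3, y=0) -> (x=2, y=0)
  S (south): (x=2, y=0) -> (x=2, y=1)
  W (west): (x=2, y=1) -> (x=1, y=1)
  E (east): (x=1, y=1) -> (x=2, y=1)
  S (south): (x=2, y=1) -> (x=2, y=2)
Final: (x=2, y=2)

Answer: Final position: (x=2, y=2)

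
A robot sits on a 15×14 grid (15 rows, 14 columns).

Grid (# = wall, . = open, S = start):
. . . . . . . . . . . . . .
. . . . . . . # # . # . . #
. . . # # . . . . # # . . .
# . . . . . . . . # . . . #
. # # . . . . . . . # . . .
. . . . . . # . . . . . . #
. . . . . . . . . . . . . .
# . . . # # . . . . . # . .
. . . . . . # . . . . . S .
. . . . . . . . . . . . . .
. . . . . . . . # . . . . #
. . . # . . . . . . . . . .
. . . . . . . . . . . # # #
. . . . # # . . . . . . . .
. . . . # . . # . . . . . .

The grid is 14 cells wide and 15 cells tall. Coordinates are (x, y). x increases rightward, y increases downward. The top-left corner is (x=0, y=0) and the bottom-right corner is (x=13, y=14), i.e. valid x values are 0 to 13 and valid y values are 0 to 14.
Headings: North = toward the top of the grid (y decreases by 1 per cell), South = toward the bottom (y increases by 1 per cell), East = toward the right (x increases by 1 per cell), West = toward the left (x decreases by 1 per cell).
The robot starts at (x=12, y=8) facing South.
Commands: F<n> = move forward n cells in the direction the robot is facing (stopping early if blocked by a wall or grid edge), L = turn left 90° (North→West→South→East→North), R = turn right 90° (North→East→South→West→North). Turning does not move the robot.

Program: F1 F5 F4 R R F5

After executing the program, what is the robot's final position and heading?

Start: (x=12, y=8), facing South
  F1: move forward 1, now at (x=12, y=9)
  F5: move forward 2/5 (blocked), now at (x=12, y=11)
  F4: move forward 0/4 (blocked), now at (x=12, y=11)
  R: turn right, now facing West
  R: turn right, now facing North
  F5: move forward 5, now at (x=12, y=6)
Final: (x=12, y=6), facing North

Answer: Final position: (x=12, y=6), facing North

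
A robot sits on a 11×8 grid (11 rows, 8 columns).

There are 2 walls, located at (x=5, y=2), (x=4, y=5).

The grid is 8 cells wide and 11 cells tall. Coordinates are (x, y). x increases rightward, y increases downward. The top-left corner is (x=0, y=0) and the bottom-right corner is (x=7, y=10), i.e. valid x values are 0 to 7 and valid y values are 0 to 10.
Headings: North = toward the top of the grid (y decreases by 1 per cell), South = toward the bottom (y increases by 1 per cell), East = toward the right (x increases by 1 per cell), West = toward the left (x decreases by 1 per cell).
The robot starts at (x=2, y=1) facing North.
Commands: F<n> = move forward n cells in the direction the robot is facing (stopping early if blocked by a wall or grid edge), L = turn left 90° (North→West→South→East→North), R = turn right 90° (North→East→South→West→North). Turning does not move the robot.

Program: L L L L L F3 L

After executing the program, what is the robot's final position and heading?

Answer: Final position: (x=0, y=1), facing South

Derivation:
Start: (x=2, y=1), facing North
  L: turn left, now facing West
  L: turn left, now facing South
  L: turn left, now facing East
  L: turn left, now facing North
  L: turn left, now facing West
  F3: move forward 2/3 (blocked), now at (x=0, y=1)
  L: turn left, now facing South
Final: (x=0, y=1), facing South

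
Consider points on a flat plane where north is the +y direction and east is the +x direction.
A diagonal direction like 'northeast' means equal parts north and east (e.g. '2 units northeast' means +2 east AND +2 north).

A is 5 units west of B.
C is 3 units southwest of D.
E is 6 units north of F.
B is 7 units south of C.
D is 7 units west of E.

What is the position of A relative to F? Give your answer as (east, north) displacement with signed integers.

Answer: A is at (east=-15, north=-4) relative to F.

Derivation:
Place F at the origin (east=0, north=0).
  E is 6 units north of F: delta (east=+0, north=+6); E at (east=0, north=6).
  D is 7 units west of E: delta (east=-7, north=+0); D at (east=-7, north=6).
  C is 3 units southwest of D: delta (east=-3, north=-3); C at (east=-10, north=3).
  B is 7 units south of C: delta (east=+0, north=-7); B at (east=-10, north=-4).
  A is 5 units west of B: delta (east=-5, north=+0); A at (east=-15, north=-4).
Therefore A relative to F: (east=-15, north=-4).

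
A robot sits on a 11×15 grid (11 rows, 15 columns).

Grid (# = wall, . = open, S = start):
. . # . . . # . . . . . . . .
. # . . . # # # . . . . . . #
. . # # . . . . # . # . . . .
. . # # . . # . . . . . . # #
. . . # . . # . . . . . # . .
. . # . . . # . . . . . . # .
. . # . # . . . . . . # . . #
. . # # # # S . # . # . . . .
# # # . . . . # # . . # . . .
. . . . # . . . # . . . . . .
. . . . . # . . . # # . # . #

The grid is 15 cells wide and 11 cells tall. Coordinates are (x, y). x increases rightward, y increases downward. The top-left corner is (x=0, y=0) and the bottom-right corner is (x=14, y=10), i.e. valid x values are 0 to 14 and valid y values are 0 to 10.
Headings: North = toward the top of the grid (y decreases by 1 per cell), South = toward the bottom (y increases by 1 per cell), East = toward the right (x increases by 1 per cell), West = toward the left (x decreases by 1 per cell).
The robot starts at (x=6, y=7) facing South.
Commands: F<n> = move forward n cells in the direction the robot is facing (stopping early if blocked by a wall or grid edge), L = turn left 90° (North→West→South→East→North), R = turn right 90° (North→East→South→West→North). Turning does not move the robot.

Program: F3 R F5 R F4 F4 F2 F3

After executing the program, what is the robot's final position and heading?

Answer: Final position: (x=6, y=6), facing North

Derivation:
Start: (x=6, y=7), facing South
  F3: move forward 3, now at (x=6, y=10)
  R: turn right, now facing West
  F5: move forward 0/5 (blocked), now at (x=6, y=10)
  R: turn right, now facing North
  F4: move forward 4, now at (x=6, y=6)
  F4: move forward 0/4 (blocked), now at (x=6, y=6)
  F2: move forward 0/2 (blocked), now at (x=6, y=6)
  F3: move forward 0/3 (blocked), now at (x=6, y=6)
Final: (x=6, y=6), facing North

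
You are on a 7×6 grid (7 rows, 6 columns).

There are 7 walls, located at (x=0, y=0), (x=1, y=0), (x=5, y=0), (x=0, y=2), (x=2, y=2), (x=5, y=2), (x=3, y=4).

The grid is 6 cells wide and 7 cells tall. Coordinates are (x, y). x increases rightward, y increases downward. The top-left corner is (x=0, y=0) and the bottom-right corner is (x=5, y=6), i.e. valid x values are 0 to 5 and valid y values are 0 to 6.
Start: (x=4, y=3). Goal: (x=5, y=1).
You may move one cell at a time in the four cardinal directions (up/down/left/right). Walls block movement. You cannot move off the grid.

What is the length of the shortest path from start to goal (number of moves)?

BFS from (x=4, y=3) until reaching (x=5, y=1):
  Distance 0: (x=4, y=3)
  Distance 1: (x=4, y=2), (x=3, y=3), (x=5, y=3), (x=4, y=4)
  Distance 2: (x=4, y=1), (x=3, y=2), (x=2, y=3), (x=5, y=4), (x=4, y=5)
  Distance 3: (x=4, y=0), (x=3, y=1), (x=5, y=1), (x=1, y=3), (x=2, y=4), (x=3, y=5), (x=5, y=5), (x=4, y=6)  <- goal reached here
One shortest path (3 moves): (x=4, y=3) -> (x=4, y=2) -> (x=4, y=1) -> (x=5, y=1)

Answer: Shortest path length: 3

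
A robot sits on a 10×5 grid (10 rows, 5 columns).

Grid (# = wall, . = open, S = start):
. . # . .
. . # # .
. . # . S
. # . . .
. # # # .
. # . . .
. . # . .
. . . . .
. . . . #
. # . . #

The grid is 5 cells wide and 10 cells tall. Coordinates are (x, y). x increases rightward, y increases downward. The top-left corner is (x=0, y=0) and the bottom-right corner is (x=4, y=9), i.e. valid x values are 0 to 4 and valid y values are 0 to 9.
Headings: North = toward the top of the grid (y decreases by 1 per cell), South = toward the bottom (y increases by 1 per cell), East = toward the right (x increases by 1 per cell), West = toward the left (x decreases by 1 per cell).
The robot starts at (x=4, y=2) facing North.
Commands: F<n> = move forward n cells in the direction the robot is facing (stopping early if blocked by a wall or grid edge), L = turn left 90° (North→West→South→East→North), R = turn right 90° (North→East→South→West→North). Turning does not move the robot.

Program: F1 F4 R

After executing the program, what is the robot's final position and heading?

Answer: Final position: (x=4, y=0), facing East

Derivation:
Start: (x=4, y=2), facing North
  F1: move forward 1, now at (x=4, y=1)
  F4: move forward 1/4 (blocked), now at (x=4, y=0)
  R: turn right, now facing East
Final: (x=4, y=0), facing East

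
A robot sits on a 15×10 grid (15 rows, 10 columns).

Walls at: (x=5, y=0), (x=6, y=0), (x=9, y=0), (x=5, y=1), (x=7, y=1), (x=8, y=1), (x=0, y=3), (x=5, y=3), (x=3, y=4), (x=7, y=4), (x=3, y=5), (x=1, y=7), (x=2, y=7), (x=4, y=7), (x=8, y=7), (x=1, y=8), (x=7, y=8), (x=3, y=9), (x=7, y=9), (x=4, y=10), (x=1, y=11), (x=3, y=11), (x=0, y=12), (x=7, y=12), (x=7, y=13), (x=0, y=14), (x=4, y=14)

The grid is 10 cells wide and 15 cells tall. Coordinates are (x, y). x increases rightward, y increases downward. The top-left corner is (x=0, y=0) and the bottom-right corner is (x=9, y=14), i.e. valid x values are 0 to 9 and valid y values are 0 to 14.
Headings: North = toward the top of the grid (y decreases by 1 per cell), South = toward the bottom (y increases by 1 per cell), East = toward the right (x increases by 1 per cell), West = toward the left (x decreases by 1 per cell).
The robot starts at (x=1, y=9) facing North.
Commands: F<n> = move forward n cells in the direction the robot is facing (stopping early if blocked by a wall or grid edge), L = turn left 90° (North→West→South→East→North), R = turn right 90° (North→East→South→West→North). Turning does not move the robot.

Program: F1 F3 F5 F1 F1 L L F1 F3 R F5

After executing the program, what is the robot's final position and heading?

Start: (x=1, y=9), facing North
  F1: move forward 0/1 (blocked), now at (x=1, y=9)
  F3: move forward 0/3 (blocked), now at (x=1, y=9)
  F5: move forward 0/5 (blocked), now at (x=1, y=9)
  F1: move forward 0/1 (blocked), now at (x=1, y=9)
  F1: move forward 0/1 (blocked), now at (x=1, y=9)
  L: turn left, now facing West
  L: turn left, now facing South
  F1: move forward 1, now at (x=1, y=10)
  F3: move forward 0/3 (blocked), now at (x=1, y=10)
  R: turn right, now facing West
  F5: move forward 1/5 (blocked), now at (x=0, y=10)
Final: (x=0, y=10), facing West

Answer: Final position: (x=0, y=10), facing West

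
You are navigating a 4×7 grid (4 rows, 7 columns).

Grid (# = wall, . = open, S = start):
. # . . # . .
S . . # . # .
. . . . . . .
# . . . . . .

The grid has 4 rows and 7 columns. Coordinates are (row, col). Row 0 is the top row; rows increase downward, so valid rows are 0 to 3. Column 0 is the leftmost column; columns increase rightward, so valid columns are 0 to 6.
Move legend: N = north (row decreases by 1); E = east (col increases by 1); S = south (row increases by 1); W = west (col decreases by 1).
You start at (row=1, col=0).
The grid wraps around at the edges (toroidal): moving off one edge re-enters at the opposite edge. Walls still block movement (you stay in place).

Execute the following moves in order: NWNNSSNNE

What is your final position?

Start: (row=1, col=0)
  N (north): (row=1, col=0) -> (row=0, col=0)
  W (west): (row=0, col=0) -> (row=0, col=6)
  N (north): (row=0, col=6) -> (row=3, col=6)
  N (north): (row=3, col=6) -> (row=2, col=6)
  S (south): (row=2, col=6) -> (row=3, col=6)
  S (south): (row=3, col=6) -> (row=0, col=6)
  N (north): (row=0, col=6) -> (row=3, col=6)
  N (north): (row=3, col=6) -> (row=2, col=6)
  E (east): (row=2, col=6) -> (row=2, col=0)
Final: (row=2, col=0)

Answer: Final position: (row=2, col=0)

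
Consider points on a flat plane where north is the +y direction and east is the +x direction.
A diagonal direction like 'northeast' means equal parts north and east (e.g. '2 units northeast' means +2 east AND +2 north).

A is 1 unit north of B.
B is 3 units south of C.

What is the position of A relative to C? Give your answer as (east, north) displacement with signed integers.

Place C at the origin (east=0, north=0).
  B is 3 units south of C: delta (east=+0, north=-3); B at (east=0, north=-3).
  A is 1 unit north of B: delta (east=+0, north=+1); A at (east=0, north=-2).
Therefore A relative to C: (east=0, north=-2).

Answer: A is at (east=0, north=-2) relative to C.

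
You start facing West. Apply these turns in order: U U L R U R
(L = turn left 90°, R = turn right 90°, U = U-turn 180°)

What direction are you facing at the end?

Answer: Final heading: South

Derivation:
Start: West
  U (U-turn (180°)) -> East
  U (U-turn (180°)) -> West
  L (left (90° counter-clockwise)) -> South
  R (right (90° clockwise)) -> West
  U (U-turn (180°)) -> East
  R (right (90° clockwise)) -> South
Final: South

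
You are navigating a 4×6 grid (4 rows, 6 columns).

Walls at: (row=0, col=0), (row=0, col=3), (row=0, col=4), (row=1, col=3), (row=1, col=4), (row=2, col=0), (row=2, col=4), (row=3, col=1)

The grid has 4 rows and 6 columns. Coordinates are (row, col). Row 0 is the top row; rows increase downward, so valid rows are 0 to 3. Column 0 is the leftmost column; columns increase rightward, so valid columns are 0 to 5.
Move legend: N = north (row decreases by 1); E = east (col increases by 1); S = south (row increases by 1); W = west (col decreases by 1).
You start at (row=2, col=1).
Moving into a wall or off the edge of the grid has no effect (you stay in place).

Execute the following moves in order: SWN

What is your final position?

Start: (row=2, col=1)
  S (south): blocked, stay at (row=2, col=1)
  W (west): blocked, stay at (row=2, col=1)
  N (north): (row=2, col=1) -> (row=1, col=1)
Final: (row=1, col=1)

Answer: Final position: (row=1, col=1)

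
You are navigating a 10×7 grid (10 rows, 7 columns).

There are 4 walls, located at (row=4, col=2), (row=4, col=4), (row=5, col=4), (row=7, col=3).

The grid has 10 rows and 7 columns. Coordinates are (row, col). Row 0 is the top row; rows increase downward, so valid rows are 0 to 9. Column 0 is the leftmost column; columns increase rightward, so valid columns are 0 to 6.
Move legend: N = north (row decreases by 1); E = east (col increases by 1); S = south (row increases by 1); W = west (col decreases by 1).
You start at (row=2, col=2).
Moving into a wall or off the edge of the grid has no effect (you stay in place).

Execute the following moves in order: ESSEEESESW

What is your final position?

Start: (row=2, col=2)
  E (east): (row=2, col=2) -> (row=2, col=3)
  S (south): (row=2, col=3) -> (row=3, col=3)
  S (south): (row=3, col=3) -> (row=4, col=3)
  [×3]E (east): blocked, stay at (row=4, col=3)
  S (south): (row=4, col=3) -> (row=5, col=3)
  E (east): blocked, stay at (row=5, col=3)
  S (south): (row=5, col=3) -> (row=6, col=3)
  W (west): (row=6, col=3) -> (row=6, col=2)
Final: (row=6, col=2)

Answer: Final position: (row=6, col=2)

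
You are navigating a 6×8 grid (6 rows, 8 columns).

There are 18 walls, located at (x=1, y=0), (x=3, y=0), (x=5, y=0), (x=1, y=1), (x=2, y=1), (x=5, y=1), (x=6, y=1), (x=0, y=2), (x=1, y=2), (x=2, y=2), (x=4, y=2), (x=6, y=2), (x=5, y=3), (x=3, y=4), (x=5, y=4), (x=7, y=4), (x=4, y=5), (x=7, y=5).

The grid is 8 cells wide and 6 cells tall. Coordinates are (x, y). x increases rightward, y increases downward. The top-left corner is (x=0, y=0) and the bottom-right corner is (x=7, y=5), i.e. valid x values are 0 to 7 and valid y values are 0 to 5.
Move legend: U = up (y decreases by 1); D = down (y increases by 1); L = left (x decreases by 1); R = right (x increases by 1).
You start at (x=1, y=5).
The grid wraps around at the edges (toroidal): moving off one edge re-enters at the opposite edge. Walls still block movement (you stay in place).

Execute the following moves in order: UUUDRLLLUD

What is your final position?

Answer: Final position: (x=0, y=4)

Derivation:
Start: (x=1, y=5)
  U (up): (x=1, y=5) -> (x=1, y=4)
  U (up): (x=1, y=4) -> (x=1, y=3)
  U (up): blocked, stay at (x=1, y=3)
  D (down): (x=1, y=3) -> (x=1, y=4)
  R (right): (x=1, y=4) -> (x=2, y=4)
  L (left): (x=2, y=4) -> (x=1, y=4)
  L (left): (x=1, y=4) -> (x=0, y=4)
  L (left): blocked, stay at (x=0, y=4)
  U (up): (x=0, y=4) -> (x=0, y=3)
  D (down): (x=0, y=3) -> (x=0, y=4)
Final: (x=0, y=4)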